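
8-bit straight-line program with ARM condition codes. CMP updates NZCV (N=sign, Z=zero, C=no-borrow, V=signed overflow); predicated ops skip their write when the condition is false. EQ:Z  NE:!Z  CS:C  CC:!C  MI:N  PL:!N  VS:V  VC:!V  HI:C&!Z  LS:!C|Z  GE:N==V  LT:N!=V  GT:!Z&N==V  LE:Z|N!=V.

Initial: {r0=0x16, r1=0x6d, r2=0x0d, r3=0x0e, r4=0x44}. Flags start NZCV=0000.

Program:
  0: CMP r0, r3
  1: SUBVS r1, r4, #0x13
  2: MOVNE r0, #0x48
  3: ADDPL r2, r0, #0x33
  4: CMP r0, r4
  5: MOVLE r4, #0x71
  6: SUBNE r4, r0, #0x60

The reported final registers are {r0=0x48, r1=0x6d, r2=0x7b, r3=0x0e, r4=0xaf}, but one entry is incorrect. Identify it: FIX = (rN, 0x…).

[0] flags=0010 → (cmp)
[1] flags=0010 VS?F → skip
[2] flags=0010 NE?T → r0=0x48
[3] flags=0010 PL?T → r2=0x7b
[4] flags=0010 → (cmp)
[5] flags=0010 LE?F → skip
[6] flags=0010 NE?T → r4=0xe8

FIX = (r4, 0xe8)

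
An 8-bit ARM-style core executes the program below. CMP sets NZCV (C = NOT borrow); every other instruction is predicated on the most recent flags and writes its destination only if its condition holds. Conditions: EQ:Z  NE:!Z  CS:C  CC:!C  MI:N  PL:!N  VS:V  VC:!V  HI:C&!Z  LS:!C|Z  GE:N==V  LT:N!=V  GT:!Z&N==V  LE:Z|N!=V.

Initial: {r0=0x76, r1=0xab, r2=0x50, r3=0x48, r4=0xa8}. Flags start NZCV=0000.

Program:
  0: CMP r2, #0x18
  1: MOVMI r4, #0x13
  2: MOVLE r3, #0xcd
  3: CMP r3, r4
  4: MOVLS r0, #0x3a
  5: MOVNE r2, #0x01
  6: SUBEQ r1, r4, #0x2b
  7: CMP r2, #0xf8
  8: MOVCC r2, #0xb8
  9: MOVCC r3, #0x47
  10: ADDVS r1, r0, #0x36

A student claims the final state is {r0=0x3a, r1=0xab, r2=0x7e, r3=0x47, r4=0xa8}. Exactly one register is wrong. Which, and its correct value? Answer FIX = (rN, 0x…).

FIX = (r2, 0xb8)

0: ✓ CMP  NZCV=0010
1: · MOVMI
2: · MOVLE
3: ✓ CMP  NZCV=1001
4: ✓ MOVLS  r0←0x3a
5: ✓ MOVNE  r2←0x01
6: · SUBEQ
7: ✓ CMP  NZCV=0000
8: ✓ MOVCC  r2←0xb8
9: ✓ MOVCC  r3←0x47
10: · ADDVS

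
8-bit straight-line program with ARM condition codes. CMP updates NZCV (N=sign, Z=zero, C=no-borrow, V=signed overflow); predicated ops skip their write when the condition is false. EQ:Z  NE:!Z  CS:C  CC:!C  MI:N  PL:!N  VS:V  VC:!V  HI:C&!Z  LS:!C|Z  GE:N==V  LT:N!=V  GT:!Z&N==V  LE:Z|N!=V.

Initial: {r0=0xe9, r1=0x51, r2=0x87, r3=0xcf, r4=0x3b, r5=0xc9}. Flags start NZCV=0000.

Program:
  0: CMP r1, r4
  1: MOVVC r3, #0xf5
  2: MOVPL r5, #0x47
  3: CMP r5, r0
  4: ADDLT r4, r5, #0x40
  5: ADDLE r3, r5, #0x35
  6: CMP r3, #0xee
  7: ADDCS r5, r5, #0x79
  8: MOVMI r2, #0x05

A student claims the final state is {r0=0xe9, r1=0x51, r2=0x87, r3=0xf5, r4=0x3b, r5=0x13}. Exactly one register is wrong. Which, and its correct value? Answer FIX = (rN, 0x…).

0: ✓ CMP  NZCV=0010
1: ✓ MOVVC  r3←0xf5
2: ✓ MOVPL  r5←0x47
3: ✓ CMP  NZCV=0000
4: · ADDLT
5: · ADDLE
6: ✓ CMP  NZCV=0010
7: ✓ ADDCS  r5←0xc0
8: · MOVMI

FIX = (r5, 0xc0)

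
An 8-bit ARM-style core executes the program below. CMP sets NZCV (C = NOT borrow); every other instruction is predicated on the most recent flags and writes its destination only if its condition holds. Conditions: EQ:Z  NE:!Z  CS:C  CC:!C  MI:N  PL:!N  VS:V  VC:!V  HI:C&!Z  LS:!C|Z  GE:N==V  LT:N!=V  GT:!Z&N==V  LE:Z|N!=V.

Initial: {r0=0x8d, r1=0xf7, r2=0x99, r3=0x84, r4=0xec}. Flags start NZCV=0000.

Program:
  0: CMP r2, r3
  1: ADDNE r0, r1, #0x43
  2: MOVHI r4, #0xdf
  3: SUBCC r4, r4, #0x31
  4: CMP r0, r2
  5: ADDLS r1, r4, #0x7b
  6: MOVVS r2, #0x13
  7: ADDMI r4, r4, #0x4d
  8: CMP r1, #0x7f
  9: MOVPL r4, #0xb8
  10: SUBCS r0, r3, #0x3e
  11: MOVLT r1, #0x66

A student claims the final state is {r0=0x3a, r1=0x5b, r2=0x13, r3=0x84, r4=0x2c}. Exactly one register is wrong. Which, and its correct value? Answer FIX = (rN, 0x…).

FIX = (r1, 0x66)

0: ✓ CMP  NZCV=0010
1: ✓ ADDNE  r0←0x3a
2: ✓ MOVHI  r4←0xdf
3: · SUBCC
4: ✓ CMP  NZCV=1001
5: ✓ ADDLS  r1←0x5a
6: ✓ MOVVS  r2←0x13
7: ✓ ADDMI  r4←0x2c
8: ✓ CMP  NZCV=1000
9: · MOVPL
10: · SUBCS
11: ✓ MOVLT  r1←0x66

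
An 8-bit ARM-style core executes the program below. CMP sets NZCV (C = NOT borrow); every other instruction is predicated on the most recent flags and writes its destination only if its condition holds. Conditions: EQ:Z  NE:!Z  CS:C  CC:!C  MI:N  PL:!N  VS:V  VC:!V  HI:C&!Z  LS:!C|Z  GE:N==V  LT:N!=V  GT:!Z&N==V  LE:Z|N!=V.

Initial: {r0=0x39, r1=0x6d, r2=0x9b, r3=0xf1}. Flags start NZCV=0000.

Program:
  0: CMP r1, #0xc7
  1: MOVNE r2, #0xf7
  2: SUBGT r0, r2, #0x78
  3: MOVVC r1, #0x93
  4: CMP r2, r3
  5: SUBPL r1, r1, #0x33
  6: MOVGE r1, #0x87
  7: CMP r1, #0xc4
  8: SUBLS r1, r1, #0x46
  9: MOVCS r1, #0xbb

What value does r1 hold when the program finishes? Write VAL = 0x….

VAL = 0x41

[0] flags=1001 → (cmp)
[1] flags=1001 NE?T → r2=0xf7
[2] flags=1001 GT?T → r0=0x7f
[3] flags=1001 VC?F → skip
[4] flags=0010 → (cmp)
[5] flags=0010 PL?T → r1=0x3a
[6] flags=0010 GE?T → r1=0x87
[7] flags=1000 → (cmp)
[8] flags=1000 LS?T → r1=0x41
[9] flags=1000 CS?F → skip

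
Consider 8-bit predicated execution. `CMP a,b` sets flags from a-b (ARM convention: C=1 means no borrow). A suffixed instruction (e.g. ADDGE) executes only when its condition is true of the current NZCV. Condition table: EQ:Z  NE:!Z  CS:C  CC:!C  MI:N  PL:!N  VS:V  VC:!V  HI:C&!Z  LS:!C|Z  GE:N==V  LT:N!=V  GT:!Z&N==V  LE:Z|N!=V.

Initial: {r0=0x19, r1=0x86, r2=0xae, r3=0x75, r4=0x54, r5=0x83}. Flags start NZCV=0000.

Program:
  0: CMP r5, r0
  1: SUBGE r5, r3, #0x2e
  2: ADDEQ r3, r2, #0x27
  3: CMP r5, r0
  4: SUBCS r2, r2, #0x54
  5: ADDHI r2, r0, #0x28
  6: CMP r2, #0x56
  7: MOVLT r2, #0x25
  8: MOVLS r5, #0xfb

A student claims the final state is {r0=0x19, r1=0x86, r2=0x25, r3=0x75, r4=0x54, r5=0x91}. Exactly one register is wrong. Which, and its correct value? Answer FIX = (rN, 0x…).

0: ✓ CMP  NZCV=0011
1: · SUBGE
2: · ADDEQ
3: ✓ CMP  NZCV=0011
4: ✓ SUBCS  r2←0x5a
5: ✓ ADDHI  r2←0x41
6: ✓ CMP  NZCV=1000
7: ✓ MOVLT  r2←0x25
8: ✓ MOVLS  r5←0xfb

FIX = (r5, 0xfb)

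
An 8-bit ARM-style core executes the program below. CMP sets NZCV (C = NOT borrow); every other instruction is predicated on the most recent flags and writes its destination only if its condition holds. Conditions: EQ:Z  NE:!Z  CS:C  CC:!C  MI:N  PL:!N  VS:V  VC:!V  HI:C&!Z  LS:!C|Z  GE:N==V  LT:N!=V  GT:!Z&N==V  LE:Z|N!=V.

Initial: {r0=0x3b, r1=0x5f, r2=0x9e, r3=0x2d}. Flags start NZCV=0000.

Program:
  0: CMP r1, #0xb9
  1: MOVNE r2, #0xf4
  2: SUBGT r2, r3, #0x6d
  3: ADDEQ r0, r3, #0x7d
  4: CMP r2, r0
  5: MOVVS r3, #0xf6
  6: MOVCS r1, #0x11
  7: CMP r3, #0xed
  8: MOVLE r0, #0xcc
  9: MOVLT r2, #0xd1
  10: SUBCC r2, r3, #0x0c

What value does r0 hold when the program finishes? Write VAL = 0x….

0: ✓ CMP  NZCV=1001
1: ✓ MOVNE  r2←0xf4
2: ✓ SUBGT  r2←0xc0
3: · ADDEQ
4: ✓ CMP  NZCV=1010
5: · MOVVS
6: ✓ MOVCS  r1←0x11
7: ✓ CMP  NZCV=0000
8: · MOVLE
9: · MOVLT
10: ✓ SUBCC  r2←0x21

VAL = 0x3b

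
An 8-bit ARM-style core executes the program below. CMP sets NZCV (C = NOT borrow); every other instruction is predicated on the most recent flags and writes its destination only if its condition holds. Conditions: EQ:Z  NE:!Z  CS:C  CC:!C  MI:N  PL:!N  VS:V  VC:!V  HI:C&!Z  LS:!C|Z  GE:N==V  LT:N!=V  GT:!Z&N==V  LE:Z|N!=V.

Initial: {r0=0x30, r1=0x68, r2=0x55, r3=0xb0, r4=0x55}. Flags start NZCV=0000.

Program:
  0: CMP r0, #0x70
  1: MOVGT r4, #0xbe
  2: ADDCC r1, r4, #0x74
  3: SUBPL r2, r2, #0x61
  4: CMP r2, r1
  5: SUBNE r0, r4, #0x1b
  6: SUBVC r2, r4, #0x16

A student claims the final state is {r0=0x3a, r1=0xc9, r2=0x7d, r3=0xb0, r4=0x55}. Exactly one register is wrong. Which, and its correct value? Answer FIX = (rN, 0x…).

0: ✓ CMP  NZCV=1000
1: · MOVGT
2: ✓ ADDCC  r1←0xc9
3: · SUBPL
4: ✓ CMP  NZCV=1001
5: ✓ SUBNE  r0←0x3a
6: · SUBVC

FIX = (r2, 0x55)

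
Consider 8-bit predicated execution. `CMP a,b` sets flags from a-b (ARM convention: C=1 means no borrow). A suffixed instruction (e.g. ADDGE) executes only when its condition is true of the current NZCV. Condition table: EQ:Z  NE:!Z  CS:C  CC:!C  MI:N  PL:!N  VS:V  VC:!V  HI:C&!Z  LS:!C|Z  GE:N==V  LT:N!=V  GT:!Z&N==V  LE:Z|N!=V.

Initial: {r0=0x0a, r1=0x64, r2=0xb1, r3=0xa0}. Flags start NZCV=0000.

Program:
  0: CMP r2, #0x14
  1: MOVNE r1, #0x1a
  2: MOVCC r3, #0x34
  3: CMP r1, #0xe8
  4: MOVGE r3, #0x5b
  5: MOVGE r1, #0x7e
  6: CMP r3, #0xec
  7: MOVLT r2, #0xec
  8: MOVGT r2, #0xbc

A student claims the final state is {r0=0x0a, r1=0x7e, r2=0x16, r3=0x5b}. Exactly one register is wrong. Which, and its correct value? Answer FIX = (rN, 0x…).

0: ✓ CMP  NZCV=1010
1: ✓ MOVNE  r1←0x1a
2: · MOVCC
3: ✓ CMP  NZCV=0000
4: ✓ MOVGE  r3←0x5b
5: ✓ MOVGE  r1←0x7e
6: ✓ CMP  NZCV=0000
7: · MOVLT
8: ✓ MOVGT  r2←0xbc

FIX = (r2, 0xbc)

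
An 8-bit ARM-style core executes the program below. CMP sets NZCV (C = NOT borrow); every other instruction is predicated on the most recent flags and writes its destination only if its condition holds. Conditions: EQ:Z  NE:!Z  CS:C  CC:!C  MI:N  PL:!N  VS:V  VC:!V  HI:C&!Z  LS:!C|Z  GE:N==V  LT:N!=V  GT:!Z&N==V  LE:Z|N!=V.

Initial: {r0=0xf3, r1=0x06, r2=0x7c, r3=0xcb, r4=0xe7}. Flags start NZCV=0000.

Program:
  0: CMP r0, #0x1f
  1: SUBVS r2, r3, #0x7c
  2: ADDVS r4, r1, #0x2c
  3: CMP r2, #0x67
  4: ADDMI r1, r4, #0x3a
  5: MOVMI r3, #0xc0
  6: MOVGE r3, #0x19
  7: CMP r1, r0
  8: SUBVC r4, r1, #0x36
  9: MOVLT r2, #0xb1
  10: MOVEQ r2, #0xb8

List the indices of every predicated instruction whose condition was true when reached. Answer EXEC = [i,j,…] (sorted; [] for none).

[0] flags=1010 → (cmp)
[1] flags=1010 VS?F → skip
[2] flags=1010 VS?F → skip
[3] flags=0010 → (cmp)
[4] flags=0010 MI?F → skip
[5] flags=0010 MI?F → skip
[6] flags=0010 GE?T → r3=0x19
[7] flags=0000 → (cmp)
[8] flags=0000 VC?T → r4=0xd0
[9] flags=0000 LT?F → skip
[10] flags=0000 EQ?F → skip

EXEC = [6,8]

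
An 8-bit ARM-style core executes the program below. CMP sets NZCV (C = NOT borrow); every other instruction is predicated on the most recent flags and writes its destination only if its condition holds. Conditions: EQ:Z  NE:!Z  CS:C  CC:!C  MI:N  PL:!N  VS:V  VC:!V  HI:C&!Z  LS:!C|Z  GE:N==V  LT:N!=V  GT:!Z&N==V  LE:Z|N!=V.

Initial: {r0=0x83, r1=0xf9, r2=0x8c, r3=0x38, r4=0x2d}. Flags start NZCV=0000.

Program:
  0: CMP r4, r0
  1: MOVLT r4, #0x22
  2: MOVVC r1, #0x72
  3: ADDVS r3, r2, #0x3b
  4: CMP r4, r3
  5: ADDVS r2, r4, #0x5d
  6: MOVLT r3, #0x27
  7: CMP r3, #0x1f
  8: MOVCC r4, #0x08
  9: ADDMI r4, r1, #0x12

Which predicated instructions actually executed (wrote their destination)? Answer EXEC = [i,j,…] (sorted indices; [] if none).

EXEC = [3,9]

[0] flags=1001 → (cmp)
[1] flags=1001 LT?F → skip
[2] flags=1001 VC?F → skip
[3] flags=1001 VS?T → r3=0xc7
[4] flags=0000 → (cmp)
[5] flags=0000 VS?F → skip
[6] flags=0000 LT?F → skip
[7] flags=1010 → (cmp)
[8] flags=1010 CC?F → skip
[9] flags=1010 MI?T → r4=0x0b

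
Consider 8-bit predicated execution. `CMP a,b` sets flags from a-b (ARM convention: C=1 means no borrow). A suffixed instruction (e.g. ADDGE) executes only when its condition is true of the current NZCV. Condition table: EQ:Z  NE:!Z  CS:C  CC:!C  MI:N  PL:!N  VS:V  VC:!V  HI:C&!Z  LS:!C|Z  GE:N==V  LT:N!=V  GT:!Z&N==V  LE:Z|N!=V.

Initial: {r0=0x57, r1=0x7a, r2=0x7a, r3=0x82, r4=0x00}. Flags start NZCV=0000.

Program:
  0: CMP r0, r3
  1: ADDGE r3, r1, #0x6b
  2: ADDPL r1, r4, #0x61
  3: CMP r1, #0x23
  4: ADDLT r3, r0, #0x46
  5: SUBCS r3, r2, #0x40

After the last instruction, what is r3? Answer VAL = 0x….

[0] flags=1001 → (cmp)
[1] flags=1001 GE?T → r3=0xe5
[2] flags=1001 PL?F → skip
[3] flags=0010 → (cmp)
[4] flags=0010 LT?F → skip
[5] flags=0010 CS?T → r3=0x3a

VAL = 0x3a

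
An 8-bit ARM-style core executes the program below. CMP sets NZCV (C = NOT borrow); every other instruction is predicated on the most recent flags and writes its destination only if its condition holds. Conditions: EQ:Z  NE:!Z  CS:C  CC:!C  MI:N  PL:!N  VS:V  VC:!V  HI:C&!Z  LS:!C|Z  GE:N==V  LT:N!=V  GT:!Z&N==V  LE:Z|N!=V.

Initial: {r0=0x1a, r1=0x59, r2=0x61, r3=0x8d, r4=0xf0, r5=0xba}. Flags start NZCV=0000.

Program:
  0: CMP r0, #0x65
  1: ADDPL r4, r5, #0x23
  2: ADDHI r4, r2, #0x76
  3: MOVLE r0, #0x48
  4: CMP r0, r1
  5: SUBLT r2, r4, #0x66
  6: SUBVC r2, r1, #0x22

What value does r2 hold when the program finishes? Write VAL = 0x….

VAL = 0x37

[0] flags=1000 → (cmp)
[1] flags=1000 PL?F → skip
[2] flags=1000 HI?F → skip
[3] flags=1000 LE?T → r0=0x48
[4] flags=1000 → (cmp)
[5] flags=1000 LT?T → r2=0x8a
[6] flags=1000 VC?T → r2=0x37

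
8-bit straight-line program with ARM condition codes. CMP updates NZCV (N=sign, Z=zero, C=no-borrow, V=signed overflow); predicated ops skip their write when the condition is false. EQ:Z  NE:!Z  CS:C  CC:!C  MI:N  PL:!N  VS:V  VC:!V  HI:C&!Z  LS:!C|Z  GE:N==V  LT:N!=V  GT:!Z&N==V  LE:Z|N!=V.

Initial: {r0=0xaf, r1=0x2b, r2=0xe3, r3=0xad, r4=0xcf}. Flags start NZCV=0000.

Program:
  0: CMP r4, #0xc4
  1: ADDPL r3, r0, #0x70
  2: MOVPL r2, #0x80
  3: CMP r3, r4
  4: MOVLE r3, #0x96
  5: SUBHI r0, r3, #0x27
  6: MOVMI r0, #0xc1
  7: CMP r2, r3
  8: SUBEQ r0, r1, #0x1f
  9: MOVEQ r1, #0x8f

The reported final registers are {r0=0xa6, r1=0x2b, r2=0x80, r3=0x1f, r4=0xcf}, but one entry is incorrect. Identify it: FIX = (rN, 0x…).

[0] flags=0010 → (cmp)
[1] flags=0010 PL?T → r3=0x1f
[2] flags=0010 PL?T → r2=0x80
[3] flags=0000 → (cmp)
[4] flags=0000 LE?F → skip
[5] flags=0000 HI?F → skip
[6] flags=0000 MI?F → skip
[7] flags=0011 → (cmp)
[8] flags=0011 EQ?F → skip
[9] flags=0011 EQ?F → skip

FIX = (r0, 0xaf)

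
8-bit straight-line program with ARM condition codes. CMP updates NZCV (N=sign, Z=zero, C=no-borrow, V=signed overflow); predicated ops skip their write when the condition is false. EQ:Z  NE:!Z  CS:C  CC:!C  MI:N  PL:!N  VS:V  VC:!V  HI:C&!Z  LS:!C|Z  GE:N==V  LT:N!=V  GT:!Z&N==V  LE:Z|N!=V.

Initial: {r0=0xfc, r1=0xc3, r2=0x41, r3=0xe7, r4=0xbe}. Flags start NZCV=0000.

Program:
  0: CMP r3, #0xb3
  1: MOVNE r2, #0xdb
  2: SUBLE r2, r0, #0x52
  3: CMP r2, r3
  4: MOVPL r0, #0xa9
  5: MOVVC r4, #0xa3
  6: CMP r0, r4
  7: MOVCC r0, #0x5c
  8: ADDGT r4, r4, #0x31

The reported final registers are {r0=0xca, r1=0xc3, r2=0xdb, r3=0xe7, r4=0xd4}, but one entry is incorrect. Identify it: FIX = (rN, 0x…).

FIX = (r0, 0xfc)

0: ✓ CMP  NZCV=0010
1: ✓ MOVNE  r2←0xdb
2: · SUBLE
3: ✓ CMP  NZCV=1000
4: · MOVPL
5: ✓ MOVVC  r4←0xa3
6: ✓ CMP  NZCV=0010
7: · MOVCC
8: ✓ ADDGT  r4←0xd4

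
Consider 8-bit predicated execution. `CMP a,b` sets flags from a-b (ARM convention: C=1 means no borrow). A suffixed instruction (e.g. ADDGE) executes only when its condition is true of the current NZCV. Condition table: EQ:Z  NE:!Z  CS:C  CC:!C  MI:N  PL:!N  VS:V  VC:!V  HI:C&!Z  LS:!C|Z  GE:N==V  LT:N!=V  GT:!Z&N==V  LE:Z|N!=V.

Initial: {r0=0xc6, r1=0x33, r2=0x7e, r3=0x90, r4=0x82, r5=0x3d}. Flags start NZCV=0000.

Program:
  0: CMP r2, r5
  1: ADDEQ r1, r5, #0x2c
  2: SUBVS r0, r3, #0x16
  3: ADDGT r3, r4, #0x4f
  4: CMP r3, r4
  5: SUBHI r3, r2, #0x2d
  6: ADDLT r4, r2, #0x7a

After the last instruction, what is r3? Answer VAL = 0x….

0: ✓ CMP  NZCV=0010
1: · ADDEQ
2: · SUBVS
3: ✓ ADDGT  r3←0xd1
4: ✓ CMP  NZCV=0010
5: ✓ SUBHI  r3←0x51
6: · ADDLT

VAL = 0x51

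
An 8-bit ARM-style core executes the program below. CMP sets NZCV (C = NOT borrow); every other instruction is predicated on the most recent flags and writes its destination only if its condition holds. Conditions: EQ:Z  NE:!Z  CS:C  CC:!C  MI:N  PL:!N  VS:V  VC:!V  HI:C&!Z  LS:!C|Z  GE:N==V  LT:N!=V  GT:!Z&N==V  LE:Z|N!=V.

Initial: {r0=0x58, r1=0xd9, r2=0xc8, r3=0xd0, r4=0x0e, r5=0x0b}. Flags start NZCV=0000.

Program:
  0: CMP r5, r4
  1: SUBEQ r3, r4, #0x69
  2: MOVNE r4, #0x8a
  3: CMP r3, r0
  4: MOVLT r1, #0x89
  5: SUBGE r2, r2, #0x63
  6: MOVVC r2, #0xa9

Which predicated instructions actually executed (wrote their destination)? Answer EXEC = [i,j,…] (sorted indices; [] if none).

[0] flags=1000 → (cmp)
[1] flags=1000 EQ?F → skip
[2] flags=1000 NE?T → r4=0x8a
[3] flags=0011 → (cmp)
[4] flags=0011 LT?T → r1=0x89
[5] flags=0011 GE?F → skip
[6] flags=0011 VC?F → skip

EXEC = [2,4]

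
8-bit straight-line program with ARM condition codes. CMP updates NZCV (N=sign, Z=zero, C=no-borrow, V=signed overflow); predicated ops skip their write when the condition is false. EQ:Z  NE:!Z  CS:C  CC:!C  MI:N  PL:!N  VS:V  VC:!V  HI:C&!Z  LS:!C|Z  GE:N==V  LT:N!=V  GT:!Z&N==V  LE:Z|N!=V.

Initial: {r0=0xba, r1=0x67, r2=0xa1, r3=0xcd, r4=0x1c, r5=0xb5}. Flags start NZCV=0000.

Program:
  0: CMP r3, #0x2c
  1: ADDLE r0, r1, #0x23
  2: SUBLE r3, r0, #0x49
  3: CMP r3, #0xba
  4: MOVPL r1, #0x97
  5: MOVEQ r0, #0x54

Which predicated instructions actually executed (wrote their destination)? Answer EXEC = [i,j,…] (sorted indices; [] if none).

[0] flags=1010 → (cmp)
[1] flags=1010 LE?T → r0=0x8a
[2] flags=1010 LE?T → r3=0x41
[3] flags=1001 → (cmp)
[4] flags=1001 PL?F → skip
[5] flags=1001 EQ?F → skip

EXEC = [1,2]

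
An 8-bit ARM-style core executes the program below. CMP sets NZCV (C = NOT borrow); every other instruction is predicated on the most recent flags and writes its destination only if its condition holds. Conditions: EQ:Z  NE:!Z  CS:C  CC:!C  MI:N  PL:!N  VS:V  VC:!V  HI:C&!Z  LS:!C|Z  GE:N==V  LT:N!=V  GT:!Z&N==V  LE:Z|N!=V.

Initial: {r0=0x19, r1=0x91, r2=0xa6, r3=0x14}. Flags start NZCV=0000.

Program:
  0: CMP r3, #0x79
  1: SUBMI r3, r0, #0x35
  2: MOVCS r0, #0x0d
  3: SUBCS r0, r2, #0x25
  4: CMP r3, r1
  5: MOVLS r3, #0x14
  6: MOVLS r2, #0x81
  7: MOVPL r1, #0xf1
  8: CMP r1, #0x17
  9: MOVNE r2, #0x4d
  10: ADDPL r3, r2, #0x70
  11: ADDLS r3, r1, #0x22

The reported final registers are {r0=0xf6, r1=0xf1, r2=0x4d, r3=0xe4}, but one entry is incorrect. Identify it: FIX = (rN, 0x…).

0: ✓ CMP  NZCV=1000
1: ✓ SUBMI  r3←0xe4
2: · MOVCS
3: · SUBCS
4: ✓ CMP  NZCV=0010
5: · MOVLS
6: · MOVLS
7: ✓ MOVPL  r1←0xf1
8: ✓ CMP  NZCV=1010
9: ✓ MOVNE  r2←0x4d
10: · ADDPL
11: · ADDLS

FIX = (r0, 0x19)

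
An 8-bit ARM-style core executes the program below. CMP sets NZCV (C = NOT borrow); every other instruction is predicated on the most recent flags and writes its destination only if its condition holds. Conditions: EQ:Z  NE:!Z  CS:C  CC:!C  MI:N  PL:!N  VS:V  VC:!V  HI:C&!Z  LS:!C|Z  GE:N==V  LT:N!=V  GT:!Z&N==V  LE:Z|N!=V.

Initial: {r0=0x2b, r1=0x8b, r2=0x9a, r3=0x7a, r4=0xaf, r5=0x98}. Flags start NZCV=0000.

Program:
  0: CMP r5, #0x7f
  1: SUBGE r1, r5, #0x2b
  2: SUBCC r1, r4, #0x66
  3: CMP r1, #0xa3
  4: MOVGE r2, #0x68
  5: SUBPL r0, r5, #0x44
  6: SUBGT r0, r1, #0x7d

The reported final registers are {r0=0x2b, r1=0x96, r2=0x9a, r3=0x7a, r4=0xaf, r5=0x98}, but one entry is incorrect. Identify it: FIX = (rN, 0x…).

[0] flags=0011 → (cmp)
[1] flags=0011 GE?F → skip
[2] flags=0011 CC?F → skip
[3] flags=1000 → (cmp)
[4] flags=1000 GE?F → skip
[5] flags=1000 PL?F → skip
[6] flags=1000 GT?F → skip

FIX = (r1, 0x8b)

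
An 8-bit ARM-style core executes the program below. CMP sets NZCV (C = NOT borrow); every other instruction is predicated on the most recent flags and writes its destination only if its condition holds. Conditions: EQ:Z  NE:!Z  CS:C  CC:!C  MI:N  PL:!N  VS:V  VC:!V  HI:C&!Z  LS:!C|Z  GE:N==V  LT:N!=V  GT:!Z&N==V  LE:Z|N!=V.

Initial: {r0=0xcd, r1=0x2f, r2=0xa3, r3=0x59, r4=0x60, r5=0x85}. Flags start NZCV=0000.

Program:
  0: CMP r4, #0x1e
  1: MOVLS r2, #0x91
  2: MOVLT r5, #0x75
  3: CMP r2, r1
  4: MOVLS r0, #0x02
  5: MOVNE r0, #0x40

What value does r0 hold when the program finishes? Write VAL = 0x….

VAL = 0x40

[0] flags=0010 → (cmp)
[1] flags=0010 LS?F → skip
[2] flags=0010 LT?F → skip
[3] flags=0011 → (cmp)
[4] flags=0011 LS?F → skip
[5] flags=0011 NE?T → r0=0x40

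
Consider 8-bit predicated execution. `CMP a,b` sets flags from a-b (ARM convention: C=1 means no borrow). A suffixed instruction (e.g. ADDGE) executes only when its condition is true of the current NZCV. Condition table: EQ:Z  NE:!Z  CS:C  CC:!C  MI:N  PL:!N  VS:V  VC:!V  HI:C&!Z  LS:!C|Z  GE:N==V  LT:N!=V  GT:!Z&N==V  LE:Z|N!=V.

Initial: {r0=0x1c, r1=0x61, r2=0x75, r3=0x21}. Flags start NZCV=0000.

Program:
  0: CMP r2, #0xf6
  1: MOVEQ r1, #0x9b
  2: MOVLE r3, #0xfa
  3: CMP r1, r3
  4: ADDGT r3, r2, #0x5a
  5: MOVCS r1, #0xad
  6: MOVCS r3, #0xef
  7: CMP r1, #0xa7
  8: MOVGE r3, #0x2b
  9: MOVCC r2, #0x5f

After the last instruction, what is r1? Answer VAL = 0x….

[0] flags=0000 → (cmp)
[1] flags=0000 EQ?F → skip
[2] flags=0000 LE?F → skip
[3] flags=0010 → (cmp)
[4] flags=0010 GT?T → r3=0xcf
[5] flags=0010 CS?T → r1=0xad
[6] flags=0010 CS?T → r3=0xef
[7] flags=0010 → (cmp)
[8] flags=0010 GE?T → r3=0x2b
[9] flags=0010 CC?F → skip

VAL = 0xad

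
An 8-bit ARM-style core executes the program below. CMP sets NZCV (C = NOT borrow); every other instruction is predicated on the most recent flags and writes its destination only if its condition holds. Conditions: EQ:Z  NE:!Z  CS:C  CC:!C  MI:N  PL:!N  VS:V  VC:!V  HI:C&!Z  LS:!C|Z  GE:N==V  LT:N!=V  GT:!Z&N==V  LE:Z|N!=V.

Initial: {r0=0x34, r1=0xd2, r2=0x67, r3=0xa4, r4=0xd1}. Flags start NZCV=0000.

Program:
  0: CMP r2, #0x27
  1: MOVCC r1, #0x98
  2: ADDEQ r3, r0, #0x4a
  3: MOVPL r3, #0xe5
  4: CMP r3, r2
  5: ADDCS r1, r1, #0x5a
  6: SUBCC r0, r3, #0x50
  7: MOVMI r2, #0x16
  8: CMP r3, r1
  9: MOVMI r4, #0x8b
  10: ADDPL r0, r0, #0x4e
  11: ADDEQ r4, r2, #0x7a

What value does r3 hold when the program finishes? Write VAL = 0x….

[0] flags=0010 → (cmp)
[1] flags=0010 CC?F → skip
[2] flags=0010 EQ?F → skip
[3] flags=0010 PL?T → r3=0xe5
[4] flags=0011 → (cmp)
[5] flags=0011 CS?T → r1=0x2c
[6] flags=0011 CC?F → skip
[7] flags=0011 MI?F → skip
[8] flags=1010 → (cmp)
[9] flags=1010 MI?T → r4=0x8b
[10] flags=1010 PL?F → skip
[11] flags=1010 EQ?F → skip

VAL = 0xe5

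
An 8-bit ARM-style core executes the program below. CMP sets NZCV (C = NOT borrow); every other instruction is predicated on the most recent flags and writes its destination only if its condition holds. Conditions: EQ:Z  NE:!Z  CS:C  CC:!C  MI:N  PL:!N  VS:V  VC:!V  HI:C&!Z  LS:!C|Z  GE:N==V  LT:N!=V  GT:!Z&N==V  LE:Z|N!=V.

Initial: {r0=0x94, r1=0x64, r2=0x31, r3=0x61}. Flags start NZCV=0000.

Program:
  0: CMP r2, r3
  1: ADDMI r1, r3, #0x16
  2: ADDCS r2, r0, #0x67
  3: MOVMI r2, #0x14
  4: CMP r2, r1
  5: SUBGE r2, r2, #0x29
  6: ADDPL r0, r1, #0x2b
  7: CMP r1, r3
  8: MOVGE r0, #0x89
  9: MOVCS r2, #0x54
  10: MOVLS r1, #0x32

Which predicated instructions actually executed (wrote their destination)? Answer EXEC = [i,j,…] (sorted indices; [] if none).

[0] flags=1000 → (cmp)
[1] flags=1000 MI?T → r1=0x77
[2] flags=1000 CS?F → skip
[3] flags=1000 MI?T → r2=0x14
[4] flags=1000 → (cmp)
[5] flags=1000 GE?F → skip
[6] flags=1000 PL?F → skip
[7] flags=0010 → (cmp)
[8] flags=0010 GE?T → r0=0x89
[9] flags=0010 CS?T → r2=0x54
[10] flags=0010 LS?F → skip

EXEC = [1,3,8,9]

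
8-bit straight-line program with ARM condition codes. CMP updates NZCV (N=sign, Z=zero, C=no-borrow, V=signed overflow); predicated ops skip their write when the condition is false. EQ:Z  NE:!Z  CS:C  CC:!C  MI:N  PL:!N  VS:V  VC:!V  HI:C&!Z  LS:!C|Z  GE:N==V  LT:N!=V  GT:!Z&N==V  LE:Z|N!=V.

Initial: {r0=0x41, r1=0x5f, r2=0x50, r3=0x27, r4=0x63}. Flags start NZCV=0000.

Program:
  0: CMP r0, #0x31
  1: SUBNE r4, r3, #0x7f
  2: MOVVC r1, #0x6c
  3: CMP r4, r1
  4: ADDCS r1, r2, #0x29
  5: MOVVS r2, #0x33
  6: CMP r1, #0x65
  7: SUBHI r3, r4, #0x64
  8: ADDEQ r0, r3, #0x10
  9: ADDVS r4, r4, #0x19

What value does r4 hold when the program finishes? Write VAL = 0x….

0: ✓ CMP  NZCV=0010
1: ✓ SUBNE  r4←0xa8
2: ✓ MOVVC  r1←0x6c
3: ✓ CMP  NZCV=0011
4: ✓ ADDCS  r1←0x79
5: ✓ MOVVS  r2←0x33
6: ✓ CMP  NZCV=0010
7: ✓ SUBHI  r3←0x44
8: · ADDEQ
9: · ADDVS

VAL = 0xa8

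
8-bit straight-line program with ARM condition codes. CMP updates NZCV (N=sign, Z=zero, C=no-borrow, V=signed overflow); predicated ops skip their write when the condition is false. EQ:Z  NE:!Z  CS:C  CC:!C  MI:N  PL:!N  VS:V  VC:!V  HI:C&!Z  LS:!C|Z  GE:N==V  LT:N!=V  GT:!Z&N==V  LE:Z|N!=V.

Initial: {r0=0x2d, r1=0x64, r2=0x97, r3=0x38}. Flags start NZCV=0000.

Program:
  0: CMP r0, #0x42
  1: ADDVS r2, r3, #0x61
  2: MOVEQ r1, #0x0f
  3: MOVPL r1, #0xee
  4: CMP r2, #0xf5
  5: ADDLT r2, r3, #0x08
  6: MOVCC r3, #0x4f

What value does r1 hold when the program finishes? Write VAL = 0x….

VAL = 0x64

[0] flags=1000 → (cmp)
[1] flags=1000 VS?F → skip
[2] flags=1000 EQ?F → skip
[3] flags=1000 PL?F → skip
[4] flags=1000 → (cmp)
[5] flags=1000 LT?T → r2=0x40
[6] flags=1000 CC?T → r3=0x4f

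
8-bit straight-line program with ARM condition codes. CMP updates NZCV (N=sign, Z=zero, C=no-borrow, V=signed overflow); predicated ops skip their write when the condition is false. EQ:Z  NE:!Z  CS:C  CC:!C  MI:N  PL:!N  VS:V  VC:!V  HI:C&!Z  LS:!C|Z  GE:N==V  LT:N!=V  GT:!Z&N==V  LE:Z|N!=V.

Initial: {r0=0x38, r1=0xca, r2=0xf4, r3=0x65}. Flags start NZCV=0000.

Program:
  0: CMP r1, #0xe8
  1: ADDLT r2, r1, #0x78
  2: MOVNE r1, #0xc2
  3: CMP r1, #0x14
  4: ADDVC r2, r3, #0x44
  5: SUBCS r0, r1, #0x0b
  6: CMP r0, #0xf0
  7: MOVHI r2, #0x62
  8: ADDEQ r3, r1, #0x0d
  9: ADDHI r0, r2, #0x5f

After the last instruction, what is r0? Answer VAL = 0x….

[0] flags=1000 → (cmp)
[1] flags=1000 LT?T → r2=0x42
[2] flags=1000 NE?T → r1=0xc2
[3] flags=1010 → (cmp)
[4] flags=1010 VC?T → r2=0xa9
[5] flags=1010 CS?T → r0=0xb7
[6] flags=1000 → (cmp)
[7] flags=1000 HI?F → skip
[8] flags=1000 EQ?F → skip
[9] flags=1000 HI?F → skip

VAL = 0xb7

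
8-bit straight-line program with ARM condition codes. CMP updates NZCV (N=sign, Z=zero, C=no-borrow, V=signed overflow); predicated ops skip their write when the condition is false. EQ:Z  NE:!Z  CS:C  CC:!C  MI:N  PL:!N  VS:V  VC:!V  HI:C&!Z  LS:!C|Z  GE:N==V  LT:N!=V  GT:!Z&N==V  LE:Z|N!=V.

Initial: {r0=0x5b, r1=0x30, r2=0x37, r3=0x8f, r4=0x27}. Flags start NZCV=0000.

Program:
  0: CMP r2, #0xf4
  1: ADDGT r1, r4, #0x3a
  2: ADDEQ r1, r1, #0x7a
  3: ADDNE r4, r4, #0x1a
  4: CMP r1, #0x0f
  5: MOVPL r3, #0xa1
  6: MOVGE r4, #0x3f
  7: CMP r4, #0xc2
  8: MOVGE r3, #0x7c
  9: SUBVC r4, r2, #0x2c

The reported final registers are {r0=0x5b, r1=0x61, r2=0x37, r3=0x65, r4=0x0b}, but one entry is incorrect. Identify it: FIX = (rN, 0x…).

FIX = (r3, 0x7c)

[0] flags=0000 → (cmp)
[1] flags=0000 GT?T → r1=0x61
[2] flags=0000 EQ?F → skip
[3] flags=0000 NE?T → r4=0x41
[4] flags=0010 → (cmp)
[5] flags=0010 PL?T → r3=0xa1
[6] flags=0010 GE?T → r4=0x3f
[7] flags=0000 → (cmp)
[8] flags=0000 GE?T → r3=0x7c
[9] flags=0000 VC?T → r4=0x0b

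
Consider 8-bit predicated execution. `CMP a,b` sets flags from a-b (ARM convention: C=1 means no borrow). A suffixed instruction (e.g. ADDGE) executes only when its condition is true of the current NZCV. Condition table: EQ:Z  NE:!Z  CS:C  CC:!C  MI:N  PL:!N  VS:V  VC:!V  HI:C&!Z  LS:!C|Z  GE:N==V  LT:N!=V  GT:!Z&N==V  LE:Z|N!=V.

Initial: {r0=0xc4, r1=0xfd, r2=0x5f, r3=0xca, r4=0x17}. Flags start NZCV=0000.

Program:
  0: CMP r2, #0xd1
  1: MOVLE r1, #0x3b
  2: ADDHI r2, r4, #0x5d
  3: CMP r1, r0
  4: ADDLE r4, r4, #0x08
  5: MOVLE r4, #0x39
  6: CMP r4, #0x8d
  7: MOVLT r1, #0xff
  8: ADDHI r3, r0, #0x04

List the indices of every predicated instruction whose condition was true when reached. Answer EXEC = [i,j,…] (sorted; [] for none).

0: ✓ CMP  NZCV=1001
1: · MOVLE
2: · ADDHI
3: ✓ CMP  NZCV=0010
4: · ADDLE
5: · MOVLE
6: ✓ CMP  NZCV=1001
7: · MOVLT
8: · ADDHI

EXEC = []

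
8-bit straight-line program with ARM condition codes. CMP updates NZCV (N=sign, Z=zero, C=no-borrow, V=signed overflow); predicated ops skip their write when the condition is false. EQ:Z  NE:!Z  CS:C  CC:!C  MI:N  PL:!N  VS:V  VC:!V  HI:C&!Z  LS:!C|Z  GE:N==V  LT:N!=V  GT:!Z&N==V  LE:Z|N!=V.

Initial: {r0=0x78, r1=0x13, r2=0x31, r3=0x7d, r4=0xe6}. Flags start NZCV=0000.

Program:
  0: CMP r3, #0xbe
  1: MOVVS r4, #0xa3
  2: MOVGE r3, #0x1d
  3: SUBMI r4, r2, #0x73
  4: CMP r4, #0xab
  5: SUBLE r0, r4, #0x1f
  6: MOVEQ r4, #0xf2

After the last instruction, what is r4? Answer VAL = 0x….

[0] flags=1001 → (cmp)
[1] flags=1001 VS?T → r4=0xa3
[2] flags=1001 GE?T → r3=0x1d
[3] flags=1001 MI?T → r4=0xbe
[4] flags=0010 → (cmp)
[5] flags=0010 LE?F → skip
[6] flags=0010 EQ?F → skip

VAL = 0xbe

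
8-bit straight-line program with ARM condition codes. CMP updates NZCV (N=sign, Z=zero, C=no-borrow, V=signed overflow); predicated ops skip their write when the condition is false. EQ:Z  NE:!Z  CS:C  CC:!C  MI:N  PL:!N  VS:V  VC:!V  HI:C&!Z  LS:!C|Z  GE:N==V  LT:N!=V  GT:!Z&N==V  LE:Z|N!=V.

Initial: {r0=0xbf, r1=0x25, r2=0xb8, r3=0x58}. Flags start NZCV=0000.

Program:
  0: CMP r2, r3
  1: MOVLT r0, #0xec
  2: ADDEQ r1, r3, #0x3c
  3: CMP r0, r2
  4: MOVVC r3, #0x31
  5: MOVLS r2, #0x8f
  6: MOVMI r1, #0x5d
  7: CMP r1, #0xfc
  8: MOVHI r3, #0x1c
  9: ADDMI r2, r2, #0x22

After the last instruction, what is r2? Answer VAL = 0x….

VAL = 0xb8

[0] flags=0011 → (cmp)
[1] flags=0011 LT?T → r0=0xec
[2] flags=0011 EQ?F → skip
[3] flags=0010 → (cmp)
[4] flags=0010 VC?T → r3=0x31
[5] flags=0010 LS?F → skip
[6] flags=0010 MI?F → skip
[7] flags=0000 → (cmp)
[8] flags=0000 HI?F → skip
[9] flags=0000 MI?F → skip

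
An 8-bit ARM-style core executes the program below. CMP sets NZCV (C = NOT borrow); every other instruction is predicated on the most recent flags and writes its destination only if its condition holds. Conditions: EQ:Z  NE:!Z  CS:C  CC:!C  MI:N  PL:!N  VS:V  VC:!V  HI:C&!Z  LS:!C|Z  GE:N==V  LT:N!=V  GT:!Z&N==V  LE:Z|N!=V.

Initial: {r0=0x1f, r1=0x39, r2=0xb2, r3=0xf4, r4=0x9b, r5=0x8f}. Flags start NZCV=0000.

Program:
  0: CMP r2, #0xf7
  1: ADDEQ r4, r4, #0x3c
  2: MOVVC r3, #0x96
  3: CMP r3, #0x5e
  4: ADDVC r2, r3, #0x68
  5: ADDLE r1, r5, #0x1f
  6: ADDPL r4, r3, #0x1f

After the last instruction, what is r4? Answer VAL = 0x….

[0] flags=1000 → (cmp)
[1] flags=1000 EQ?F → skip
[2] flags=1000 VC?T → r3=0x96
[3] flags=0011 → (cmp)
[4] flags=0011 VC?F → skip
[5] flags=0011 LE?T → r1=0xae
[6] flags=0011 PL?T → r4=0xb5

VAL = 0xb5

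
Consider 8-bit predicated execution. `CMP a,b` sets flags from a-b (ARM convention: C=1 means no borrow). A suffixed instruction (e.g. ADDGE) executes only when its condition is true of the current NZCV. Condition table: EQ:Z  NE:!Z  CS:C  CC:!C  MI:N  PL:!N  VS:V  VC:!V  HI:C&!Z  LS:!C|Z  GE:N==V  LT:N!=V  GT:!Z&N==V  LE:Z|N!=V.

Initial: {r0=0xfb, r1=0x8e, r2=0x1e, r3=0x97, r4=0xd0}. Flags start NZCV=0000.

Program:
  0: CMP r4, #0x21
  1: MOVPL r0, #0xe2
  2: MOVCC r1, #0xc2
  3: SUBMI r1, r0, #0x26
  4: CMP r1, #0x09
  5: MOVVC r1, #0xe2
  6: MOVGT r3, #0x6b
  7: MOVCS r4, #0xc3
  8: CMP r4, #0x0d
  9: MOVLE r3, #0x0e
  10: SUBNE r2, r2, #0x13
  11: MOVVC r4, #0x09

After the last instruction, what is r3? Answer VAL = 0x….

VAL = 0x0e

0: ✓ CMP  NZCV=1010
1: · MOVPL
2: · MOVCC
3: ✓ SUBMI  r1←0xd5
4: ✓ CMP  NZCV=1010
5: ✓ MOVVC  r1←0xe2
6: · MOVGT
7: ✓ MOVCS  r4←0xc3
8: ✓ CMP  NZCV=1010
9: ✓ MOVLE  r3←0x0e
10: ✓ SUBNE  r2←0x0b
11: ✓ MOVVC  r4←0x09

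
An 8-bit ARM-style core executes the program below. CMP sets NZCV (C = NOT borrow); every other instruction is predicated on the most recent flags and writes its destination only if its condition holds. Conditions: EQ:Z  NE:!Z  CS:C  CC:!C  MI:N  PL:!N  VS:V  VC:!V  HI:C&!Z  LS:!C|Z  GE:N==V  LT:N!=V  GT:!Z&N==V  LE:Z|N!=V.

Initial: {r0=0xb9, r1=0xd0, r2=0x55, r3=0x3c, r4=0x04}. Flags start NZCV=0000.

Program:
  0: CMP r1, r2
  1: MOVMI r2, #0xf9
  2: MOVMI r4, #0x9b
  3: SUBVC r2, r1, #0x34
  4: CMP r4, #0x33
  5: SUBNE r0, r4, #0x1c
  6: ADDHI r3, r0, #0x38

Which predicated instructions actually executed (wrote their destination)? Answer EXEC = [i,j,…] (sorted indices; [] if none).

EXEC = [5]

[0] flags=0011 → (cmp)
[1] flags=0011 MI?F → skip
[2] flags=0011 MI?F → skip
[3] flags=0011 VC?F → skip
[4] flags=1000 → (cmp)
[5] flags=1000 NE?T → r0=0xe8
[6] flags=1000 HI?F → skip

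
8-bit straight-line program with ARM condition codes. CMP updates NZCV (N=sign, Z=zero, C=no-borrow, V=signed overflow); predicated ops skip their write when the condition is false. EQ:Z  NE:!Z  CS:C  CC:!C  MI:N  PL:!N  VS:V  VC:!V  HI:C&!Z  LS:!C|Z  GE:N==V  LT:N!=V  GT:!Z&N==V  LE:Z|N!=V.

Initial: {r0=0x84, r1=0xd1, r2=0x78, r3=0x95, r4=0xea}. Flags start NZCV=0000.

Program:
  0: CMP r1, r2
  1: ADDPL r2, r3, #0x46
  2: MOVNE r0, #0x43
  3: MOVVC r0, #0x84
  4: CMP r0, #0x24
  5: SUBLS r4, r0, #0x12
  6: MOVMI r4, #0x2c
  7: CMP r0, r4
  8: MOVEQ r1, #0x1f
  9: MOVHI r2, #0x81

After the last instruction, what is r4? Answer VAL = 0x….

VAL = 0xea

0: ✓ CMP  NZCV=0011
1: ✓ ADDPL  r2←0xdb
2: ✓ MOVNE  r0←0x43
3: · MOVVC
4: ✓ CMP  NZCV=0010
5: · SUBLS
6: · MOVMI
7: ✓ CMP  NZCV=0000
8: · MOVEQ
9: · MOVHI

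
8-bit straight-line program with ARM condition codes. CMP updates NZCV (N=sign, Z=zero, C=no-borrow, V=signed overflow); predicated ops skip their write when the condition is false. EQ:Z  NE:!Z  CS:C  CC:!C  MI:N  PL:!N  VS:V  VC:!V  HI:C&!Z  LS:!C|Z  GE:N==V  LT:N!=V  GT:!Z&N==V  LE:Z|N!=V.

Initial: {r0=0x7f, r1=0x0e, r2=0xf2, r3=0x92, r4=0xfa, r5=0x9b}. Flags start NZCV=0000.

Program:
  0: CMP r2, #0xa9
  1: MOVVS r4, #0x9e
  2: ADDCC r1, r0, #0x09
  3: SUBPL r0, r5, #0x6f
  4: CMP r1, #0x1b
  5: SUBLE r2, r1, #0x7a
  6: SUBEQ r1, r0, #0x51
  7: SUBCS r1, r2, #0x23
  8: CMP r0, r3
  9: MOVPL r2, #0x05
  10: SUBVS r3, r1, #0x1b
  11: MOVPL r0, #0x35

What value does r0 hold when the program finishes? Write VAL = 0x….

[0] flags=0010 → (cmp)
[1] flags=0010 VS?F → skip
[2] flags=0010 CC?F → skip
[3] flags=0010 PL?T → r0=0x2c
[4] flags=1000 → (cmp)
[5] flags=1000 LE?T → r2=0x94
[6] flags=1000 EQ?F → skip
[7] flags=1000 CS?F → skip
[8] flags=1001 → (cmp)
[9] flags=1001 PL?F → skip
[10] flags=1001 VS?T → r3=0xf3
[11] flags=1001 PL?F → skip

VAL = 0x2c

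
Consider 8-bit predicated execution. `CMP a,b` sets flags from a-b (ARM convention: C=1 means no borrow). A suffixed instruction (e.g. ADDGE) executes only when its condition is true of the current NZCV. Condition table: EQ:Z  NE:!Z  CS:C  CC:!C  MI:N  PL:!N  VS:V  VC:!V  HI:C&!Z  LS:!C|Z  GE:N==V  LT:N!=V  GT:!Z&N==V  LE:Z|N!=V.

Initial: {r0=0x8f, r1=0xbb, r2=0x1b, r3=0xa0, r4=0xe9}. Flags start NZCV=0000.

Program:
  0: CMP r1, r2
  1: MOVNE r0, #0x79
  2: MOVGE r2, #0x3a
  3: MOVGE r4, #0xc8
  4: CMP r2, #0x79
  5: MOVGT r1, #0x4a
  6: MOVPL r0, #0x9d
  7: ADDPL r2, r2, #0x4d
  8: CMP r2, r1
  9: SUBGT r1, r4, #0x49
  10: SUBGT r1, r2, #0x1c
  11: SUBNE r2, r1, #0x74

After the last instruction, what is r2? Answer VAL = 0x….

[0] flags=1010 → (cmp)
[1] flags=1010 NE?T → r0=0x79
[2] flags=1010 GE?F → skip
[3] flags=1010 GE?F → skip
[4] flags=1000 → (cmp)
[5] flags=1000 GT?F → skip
[6] flags=1000 PL?F → skip
[7] flags=1000 PL?F → skip
[8] flags=0000 → (cmp)
[9] flags=0000 GT?T → r1=0xa0
[10] flags=0000 GT?T → r1=0xff
[11] flags=0000 NE?T → r2=0x8b

VAL = 0x8b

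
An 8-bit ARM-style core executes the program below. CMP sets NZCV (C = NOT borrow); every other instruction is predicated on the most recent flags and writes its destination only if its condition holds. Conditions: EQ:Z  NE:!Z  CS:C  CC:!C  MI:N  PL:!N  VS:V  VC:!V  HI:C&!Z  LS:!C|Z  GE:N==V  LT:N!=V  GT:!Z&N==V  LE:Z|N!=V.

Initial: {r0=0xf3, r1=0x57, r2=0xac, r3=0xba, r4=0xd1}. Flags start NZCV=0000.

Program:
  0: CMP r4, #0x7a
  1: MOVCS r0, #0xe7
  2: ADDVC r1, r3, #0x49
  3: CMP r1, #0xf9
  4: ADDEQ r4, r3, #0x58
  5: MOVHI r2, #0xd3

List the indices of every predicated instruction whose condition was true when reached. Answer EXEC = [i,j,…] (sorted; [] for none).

EXEC = [1]

[0] flags=0011 → (cmp)
[1] flags=0011 CS?T → r0=0xe7
[2] flags=0011 VC?F → skip
[3] flags=0000 → (cmp)
[4] flags=0000 EQ?F → skip
[5] flags=0000 HI?F → skip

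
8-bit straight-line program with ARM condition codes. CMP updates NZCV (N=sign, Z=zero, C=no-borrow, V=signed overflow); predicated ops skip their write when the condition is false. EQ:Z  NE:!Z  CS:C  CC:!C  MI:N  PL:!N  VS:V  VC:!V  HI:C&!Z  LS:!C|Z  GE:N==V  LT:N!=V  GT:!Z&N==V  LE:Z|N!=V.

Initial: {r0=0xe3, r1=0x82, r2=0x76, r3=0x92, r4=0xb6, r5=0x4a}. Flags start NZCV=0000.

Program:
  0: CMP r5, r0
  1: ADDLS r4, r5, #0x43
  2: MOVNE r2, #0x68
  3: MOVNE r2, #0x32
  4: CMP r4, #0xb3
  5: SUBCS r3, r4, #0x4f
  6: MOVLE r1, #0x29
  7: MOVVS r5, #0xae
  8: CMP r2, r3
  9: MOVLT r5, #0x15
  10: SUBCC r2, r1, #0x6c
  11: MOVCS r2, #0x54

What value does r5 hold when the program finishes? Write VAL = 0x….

VAL = 0x4a

[0] flags=0000 → (cmp)
[1] flags=0000 LS?T → r4=0x8d
[2] flags=0000 NE?T → r2=0x68
[3] flags=0000 NE?T → r2=0x32
[4] flags=1000 → (cmp)
[5] flags=1000 CS?F → skip
[6] flags=1000 LE?T → r1=0x29
[7] flags=1000 VS?F → skip
[8] flags=1001 → (cmp)
[9] flags=1001 LT?F → skip
[10] flags=1001 CC?T → r2=0xbd
[11] flags=1001 CS?F → skip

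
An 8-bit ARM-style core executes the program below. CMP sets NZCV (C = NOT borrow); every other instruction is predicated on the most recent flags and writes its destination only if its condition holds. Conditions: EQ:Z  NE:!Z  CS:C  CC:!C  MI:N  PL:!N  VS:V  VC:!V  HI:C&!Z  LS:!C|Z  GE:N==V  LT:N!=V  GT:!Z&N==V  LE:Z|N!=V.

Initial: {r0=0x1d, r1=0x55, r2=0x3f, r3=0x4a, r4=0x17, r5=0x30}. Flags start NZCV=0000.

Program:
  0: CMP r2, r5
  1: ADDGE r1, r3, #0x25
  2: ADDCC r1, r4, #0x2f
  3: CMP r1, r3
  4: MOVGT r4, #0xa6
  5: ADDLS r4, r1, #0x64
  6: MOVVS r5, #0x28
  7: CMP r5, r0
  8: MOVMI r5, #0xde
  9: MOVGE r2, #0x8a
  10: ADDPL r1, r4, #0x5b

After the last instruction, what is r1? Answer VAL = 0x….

0: ✓ CMP  NZCV=0010
1: ✓ ADDGE  r1←0x6f
2: · ADDCC
3: ✓ CMP  NZCV=0010
4: ✓ MOVGT  r4←0xa6
5: · ADDLS
6: · MOVVS
7: ✓ CMP  NZCV=0010
8: · MOVMI
9: ✓ MOVGE  r2←0x8a
10: ✓ ADDPL  r1←0x01

VAL = 0x01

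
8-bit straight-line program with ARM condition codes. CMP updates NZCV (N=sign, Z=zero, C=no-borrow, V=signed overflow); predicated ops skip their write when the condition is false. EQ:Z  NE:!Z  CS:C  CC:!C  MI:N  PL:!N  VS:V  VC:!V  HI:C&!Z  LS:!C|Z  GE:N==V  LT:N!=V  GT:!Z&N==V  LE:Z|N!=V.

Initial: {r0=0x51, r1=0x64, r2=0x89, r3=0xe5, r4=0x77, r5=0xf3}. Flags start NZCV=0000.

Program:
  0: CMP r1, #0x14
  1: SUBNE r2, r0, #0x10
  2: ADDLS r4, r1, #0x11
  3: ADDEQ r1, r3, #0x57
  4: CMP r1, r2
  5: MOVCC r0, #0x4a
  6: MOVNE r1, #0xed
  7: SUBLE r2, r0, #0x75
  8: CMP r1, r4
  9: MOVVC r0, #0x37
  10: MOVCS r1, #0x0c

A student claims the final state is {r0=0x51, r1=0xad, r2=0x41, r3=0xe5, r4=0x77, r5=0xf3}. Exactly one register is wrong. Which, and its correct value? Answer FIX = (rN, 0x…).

[0] flags=0010 → (cmp)
[1] flags=0010 NE?T → r2=0x41
[2] flags=0010 LS?F → skip
[3] flags=0010 EQ?F → skip
[4] flags=0010 → (cmp)
[5] flags=0010 CC?F → skip
[6] flags=0010 NE?T → r1=0xed
[7] flags=0010 LE?F → skip
[8] flags=0011 → (cmp)
[9] flags=0011 VC?F → skip
[10] flags=0011 CS?T → r1=0x0c

FIX = (r1, 0x0c)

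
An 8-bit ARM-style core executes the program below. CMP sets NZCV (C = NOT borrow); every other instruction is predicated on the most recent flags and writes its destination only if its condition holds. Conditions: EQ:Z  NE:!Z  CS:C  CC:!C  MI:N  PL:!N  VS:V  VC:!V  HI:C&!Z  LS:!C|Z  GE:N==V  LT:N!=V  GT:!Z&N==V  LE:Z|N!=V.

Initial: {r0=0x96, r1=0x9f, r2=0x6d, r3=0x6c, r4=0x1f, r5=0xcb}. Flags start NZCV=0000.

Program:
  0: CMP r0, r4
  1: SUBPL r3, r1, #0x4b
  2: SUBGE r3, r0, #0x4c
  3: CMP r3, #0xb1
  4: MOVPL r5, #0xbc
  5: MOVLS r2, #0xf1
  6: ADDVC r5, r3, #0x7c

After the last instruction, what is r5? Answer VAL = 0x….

VAL = 0xcb

[0] flags=0011 → (cmp)
[1] flags=0011 PL?T → r3=0x54
[2] flags=0011 GE?F → skip
[3] flags=1001 → (cmp)
[4] flags=1001 PL?F → skip
[5] flags=1001 LS?T → r2=0xf1
[6] flags=1001 VC?F → skip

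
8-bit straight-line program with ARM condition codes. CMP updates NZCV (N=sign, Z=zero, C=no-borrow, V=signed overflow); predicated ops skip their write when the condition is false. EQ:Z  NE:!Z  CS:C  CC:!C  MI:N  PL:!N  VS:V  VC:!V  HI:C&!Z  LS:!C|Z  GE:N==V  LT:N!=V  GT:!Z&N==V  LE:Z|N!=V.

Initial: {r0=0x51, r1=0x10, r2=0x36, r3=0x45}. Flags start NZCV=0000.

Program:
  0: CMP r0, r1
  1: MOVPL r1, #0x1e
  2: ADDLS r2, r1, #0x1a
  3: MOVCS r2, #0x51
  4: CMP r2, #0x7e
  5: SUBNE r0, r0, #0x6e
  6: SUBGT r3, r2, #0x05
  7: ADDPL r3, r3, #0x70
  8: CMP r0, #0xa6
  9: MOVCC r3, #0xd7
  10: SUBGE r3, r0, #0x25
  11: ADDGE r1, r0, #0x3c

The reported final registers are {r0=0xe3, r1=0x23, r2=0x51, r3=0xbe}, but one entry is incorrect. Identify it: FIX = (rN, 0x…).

FIX = (r1, 0x1f)

[0] flags=0010 → (cmp)
[1] flags=0010 PL?T → r1=0x1e
[2] flags=0010 LS?F → skip
[3] flags=0010 CS?T → r2=0x51
[4] flags=1000 → (cmp)
[5] flags=1000 NE?T → r0=0xe3
[6] flags=1000 GT?F → skip
[7] flags=1000 PL?F → skip
[8] flags=0010 → (cmp)
[9] flags=0010 CC?F → skip
[10] flags=0010 GE?T → r3=0xbe
[11] flags=0010 GE?T → r1=0x1f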